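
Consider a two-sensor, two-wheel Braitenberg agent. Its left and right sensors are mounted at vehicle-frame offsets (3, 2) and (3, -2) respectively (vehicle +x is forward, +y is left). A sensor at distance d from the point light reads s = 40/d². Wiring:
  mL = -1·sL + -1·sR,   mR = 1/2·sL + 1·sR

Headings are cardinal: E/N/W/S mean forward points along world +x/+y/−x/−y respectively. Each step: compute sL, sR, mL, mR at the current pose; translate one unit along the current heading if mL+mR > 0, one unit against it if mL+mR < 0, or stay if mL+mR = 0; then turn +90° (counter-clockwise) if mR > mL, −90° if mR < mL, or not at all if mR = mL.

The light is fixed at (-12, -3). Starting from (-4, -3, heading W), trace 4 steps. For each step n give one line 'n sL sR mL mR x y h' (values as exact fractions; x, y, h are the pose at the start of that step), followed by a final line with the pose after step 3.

0 40/29 40/29 -80/29 60/29 -4 -3 W
1 4/13 20/29 -376/377 318/377 -3 -3 S
2 40/153 8/29 -2384/4437 1804/4437 -3 -2 E
3 10/13 10/29 -420/377 275/377 -4 -2 N
final -4 -3 W

n=0: pose=(-4,-3,W); sL=40/29, sR=40/29; mL=-80/29, mR=60/29; mL+mR=-20/29 → advance -1; mR−mL=140/29 → turn +1·90°
n=1: pose=(-3,-3,S); sL=4/13, sR=20/29; mL=-376/377, mR=318/377; mL+mR=-2/13 → advance -1; mR−mL=694/377 → turn +1·90°
n=2: pose=(-3,-2,E); sL=40/153, sR=8/29; mL=-2384/4437, mR=1804/4437; mL+mR=-20/153 → advance -1; mR−mL=1396/1479 → turn +1·90°
n=3: pose=(-4,-2,N); sL=10/13, sR=10/29; mL=-420/377, mR=275/377; mL+mR=-5/13 → advance -1; mR−mL=695/377 → turn +1·90°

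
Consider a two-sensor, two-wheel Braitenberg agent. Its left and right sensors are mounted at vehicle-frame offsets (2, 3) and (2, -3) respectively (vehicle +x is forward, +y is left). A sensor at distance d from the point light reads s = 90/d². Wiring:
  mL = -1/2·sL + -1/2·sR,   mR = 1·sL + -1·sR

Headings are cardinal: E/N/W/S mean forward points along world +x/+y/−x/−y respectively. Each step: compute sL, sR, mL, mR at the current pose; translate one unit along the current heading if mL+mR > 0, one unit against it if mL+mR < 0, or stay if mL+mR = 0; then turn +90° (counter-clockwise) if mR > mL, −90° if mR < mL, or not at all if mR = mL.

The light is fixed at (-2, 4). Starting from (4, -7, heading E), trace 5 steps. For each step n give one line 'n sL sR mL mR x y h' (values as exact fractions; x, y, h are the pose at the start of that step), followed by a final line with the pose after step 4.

0 45/64 9/26 -873/1664 297/832 4 -7 E
1 18/17 18/29 -414/493 216/493 3 -7 N
2 5/13 1 -9/13 -8/13 3 -8 W
3 90/277 18/41 -4338/11357 -1296/11357 4 -8 S
4 45/64 9/26 -873/1664 297/832 4 -7 E
final 3 -7 N

n=0: pose=(4,-7,E); sL=45/64, sR=9/26; mL=-873/1664, mR=297/832; mL+mR=-279/1664 → advance -1; mR−mL=1467/1664 → turn +1·90°
n=1: pose=(3,-7,N); sL=18/17, sR=18/29; mL=-414/493, mR=216/493; mL+mR=-198/493 → advance -1; mR−mL=630/493 → turn +1·90°
n=2: pose=(3,-8,W); sL=5/13, sR=1; mL=-9/13, mR=-8/13; mL+mR=-17/13 → advance -1; mR−mL=1/13 → turn +1·90°
n=3: pose=(4,-8,S); sL=90/277, sR=18/41; mL=-4338/11357, mR=-1296/11357; mL+mR=-5634/11357 → advance -1; mR−mL=3042/11357 → turn +1·90°
n=4: pose=(4,-7,E); sL=45/64, sR=9/26; mL=-873/1664, mR=297/832; mL+mR=-279/1664 → advance -1; mR−mL=1467/1664 → turn +1·90°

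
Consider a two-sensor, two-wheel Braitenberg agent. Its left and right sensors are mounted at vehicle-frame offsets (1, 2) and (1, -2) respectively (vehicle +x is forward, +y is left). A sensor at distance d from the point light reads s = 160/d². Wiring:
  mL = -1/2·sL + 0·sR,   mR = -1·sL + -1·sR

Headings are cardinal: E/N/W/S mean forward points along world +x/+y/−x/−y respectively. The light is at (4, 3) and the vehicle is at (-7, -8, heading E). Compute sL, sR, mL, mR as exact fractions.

left sensor world pos  = (-6, -6); dL² = 181
right sensor world pos = (-6, -10); dR² = 269
sL = 160/181 = 160/181
sR = 160/269 = 160/269
mL = -1/2·sL + 0·sR = -80/181
mR = -1·sL + -1·sR = -72000/48689

160/181 160/269 -80/181 -72000/48689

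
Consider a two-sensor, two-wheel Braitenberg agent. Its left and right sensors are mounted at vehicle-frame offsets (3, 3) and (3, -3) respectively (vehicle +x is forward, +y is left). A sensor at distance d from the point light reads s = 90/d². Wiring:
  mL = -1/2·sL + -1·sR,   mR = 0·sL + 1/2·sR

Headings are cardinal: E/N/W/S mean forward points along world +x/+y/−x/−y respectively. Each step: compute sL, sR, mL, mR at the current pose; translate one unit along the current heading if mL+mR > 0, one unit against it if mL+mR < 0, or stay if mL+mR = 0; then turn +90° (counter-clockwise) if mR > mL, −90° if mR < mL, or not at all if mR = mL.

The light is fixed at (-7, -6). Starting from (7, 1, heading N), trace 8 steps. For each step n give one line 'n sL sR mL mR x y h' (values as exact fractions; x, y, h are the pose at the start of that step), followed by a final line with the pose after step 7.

n=0: pose=(7,1,N); sL=90/221, sR=90/389; mL=-37395/85969, mR=45/389; mL+mR=-27450/85969 → advance -1; mR−mL=47340/85969 → turn +1·90°
n=1: pose=(7,0,W); sL=9/13, sR=45/101; mL=-2079/2626, mR=45/202; mL+mR=-747/1313 → advance -1; mR−mL=1332/1313 → turn +1·90°
n=2: pose=(8,0,S); sL=10/37, sR=10/17; mL=-455/629, mR=5/17; mL+mR=-270/629 → advance -1; mR−mL=640/629 → turn +1·90°
n=3: pose=(8,1,E); sL=45/212, sR=9/34; mL=-2673/7208, mR=9/68; mL+mR=-1719/7208 → advance -1; mR−mL=3627/7208 → turn +1·90°
n=4: pose=(7,1,N); sL=90/221, sR=90/389; mL=-37395/85969, mR=45/389; mL+mR=-27450/85969 → advance -1; mR−mL=47340/85969 → turn +1·90°
n=5: pose=(7,0,W); sL=9/13, sR=45/101; mL=-2079/2626, mR=45/202; mL+mR=-747/1313 → advance -1; mR−mL=1332/1313 → turn +1·90°
n=6: pose=(8,0,S); sL=10/37, sR=10/17; mL=-455/629, mR=5/17; mL+mR=-270/629 → advance -1; mR−mL=640/629 → turn +1·90°
n=7: pose=(8,1,E); sL=45/212, sR=9/34; mL=-2673/7208, mR=9/68; mL+mR=-1719/7208 → advance -1; mR−mL=3627/7208 → turn +1·90°

0 90/221 90/389 -37395/85969 45/389 7 1 N
1 9/13 45/101 -2079/2626 45/202 7 0 W
2 10/37 10/17 -455/629 5/17 8 0 S
3 45/212 9/34 -2673/7208 9/68 8 1 E
4 90/221 90/389 -37395/85969 45/389 7 1 N
5 9/13 45/101 -2079/2626 45/202 7 0 W
6 10/37 10/17 -455/629 5/17 8 0 S
7 45/212 9/34 -2673/7208 9/68 8 1 E
final 7 1 N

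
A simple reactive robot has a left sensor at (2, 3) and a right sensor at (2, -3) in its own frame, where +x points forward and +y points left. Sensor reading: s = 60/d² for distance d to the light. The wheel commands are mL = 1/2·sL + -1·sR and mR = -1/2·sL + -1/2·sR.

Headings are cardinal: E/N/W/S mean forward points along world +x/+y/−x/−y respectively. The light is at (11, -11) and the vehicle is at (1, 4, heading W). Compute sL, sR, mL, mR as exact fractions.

left sensor world pos  = (-1, 1); dL² = 288
right sensor world pos = (-1, 7); dR² = 468
sL = 60/288 = 5/24
sR = 60/468 = 5/39
mL = 1/2·sL + -1·sR = -5/208
mR = -1/2·sL + -1/2·sR = -35/208

5/24 5/39 -5/208 -35/208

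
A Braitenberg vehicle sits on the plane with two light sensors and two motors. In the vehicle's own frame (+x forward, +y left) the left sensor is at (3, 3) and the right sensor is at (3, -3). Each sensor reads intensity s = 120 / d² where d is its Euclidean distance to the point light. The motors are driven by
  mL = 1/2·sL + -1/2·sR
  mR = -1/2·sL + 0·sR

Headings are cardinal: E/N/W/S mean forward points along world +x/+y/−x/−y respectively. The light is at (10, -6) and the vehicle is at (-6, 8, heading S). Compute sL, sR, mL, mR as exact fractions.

left sensor world pos  = (-3, 5); dL² = 290
right sensor world pos = (-9, 5); dR² = 482
sL = 120/290 = 12/29
sR = 120/482 = 60/241
mL = 1/2·sL + -1/2·sR = 576/6989
mR = -1/2·sL + 0·sR = -6/29

12/29 60/241 576/6989 -6/29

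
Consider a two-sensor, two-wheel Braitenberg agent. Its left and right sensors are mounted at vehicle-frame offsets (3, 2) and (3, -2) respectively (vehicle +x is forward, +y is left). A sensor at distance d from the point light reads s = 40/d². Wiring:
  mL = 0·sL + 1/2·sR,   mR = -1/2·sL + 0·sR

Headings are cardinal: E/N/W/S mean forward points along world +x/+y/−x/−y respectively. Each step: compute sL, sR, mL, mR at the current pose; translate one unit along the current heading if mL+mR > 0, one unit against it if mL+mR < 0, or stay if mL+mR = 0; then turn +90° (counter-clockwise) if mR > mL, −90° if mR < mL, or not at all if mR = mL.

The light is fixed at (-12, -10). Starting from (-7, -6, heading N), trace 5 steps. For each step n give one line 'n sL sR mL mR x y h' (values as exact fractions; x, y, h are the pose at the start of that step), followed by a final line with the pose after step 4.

0 20/29 20/49 10/49 -10/29 -7 -6 N
1 40/89 8/13 4/13 -20/89 -7 -7 E
2 5/8 5/2 5/4 -5/16 -6 -7 S
3 40/9 8/5 4/5 -20/9 -6 -8 W
4 4/5 20/53 10/53 -2/5 -5 -8 N
final -5 -9 E

n=0: pose=(-7,-6,N); sL=20/29, sR=20/49; mL=10/49, mR=-10/29; mL+mR=-200/1421 → advance -1; mR−mL=-780/1421 → turn -1·90°
n=1: pose=(-7,-7,E); sL=40/89, sR=8/13; mL=4/13, mR=-20/89; mL+mR=96/1157 → advance +1; mR−mL=-616/1157 → turn -1·90°
n=2: pose=(-6,-7,S); sL=5/8, sR=5/2; mL=5/4, mR=-5/16; mL+mR=15/16 → advance +1; mR−mL=-25/16 → turn -1·90°
n=3: pose=(-6,-8,W); sL=40/9, sR=8/5; mL=4/5, mR=-20/9; mL+mR=-64/45 → advance -1; mR−mL=-136/45 → turn -1·90°
n=4: pose=(-5,-8,N); sL=4/5, sR=20/53; mL=10/53, mR=-2/5; mL+mR=-56/265 → advance -1; mR−mL=-156/265 → turn -1·90°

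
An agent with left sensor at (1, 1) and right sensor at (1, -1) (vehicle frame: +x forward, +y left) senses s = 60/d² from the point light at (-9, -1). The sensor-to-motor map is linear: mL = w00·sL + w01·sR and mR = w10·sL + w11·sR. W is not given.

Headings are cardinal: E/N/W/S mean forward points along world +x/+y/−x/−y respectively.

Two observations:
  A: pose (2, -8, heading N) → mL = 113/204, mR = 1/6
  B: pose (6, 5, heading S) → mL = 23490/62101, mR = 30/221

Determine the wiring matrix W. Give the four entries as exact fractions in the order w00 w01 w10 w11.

obs A: pose=(2,-8,N) → sL=15/34, sR=1/3, mL=113/204, mR=1/6
obs B: pose=(6,5,S) → sL=60/281, sR=60/221, mL=23490/62101, mR=30/221
sensor matrix S = [[15/34, 1/3], [60/281, 60/221]]; det S = 51310/1055717
solve [mL_A; mL_B] = S·[w00; w01] and [mR_A; mR_B] = S·[w10; w11]:
  w00 = 1/2, w01 = 1, w10 = 0, w11 = 1/2

1/2 1 0 1/2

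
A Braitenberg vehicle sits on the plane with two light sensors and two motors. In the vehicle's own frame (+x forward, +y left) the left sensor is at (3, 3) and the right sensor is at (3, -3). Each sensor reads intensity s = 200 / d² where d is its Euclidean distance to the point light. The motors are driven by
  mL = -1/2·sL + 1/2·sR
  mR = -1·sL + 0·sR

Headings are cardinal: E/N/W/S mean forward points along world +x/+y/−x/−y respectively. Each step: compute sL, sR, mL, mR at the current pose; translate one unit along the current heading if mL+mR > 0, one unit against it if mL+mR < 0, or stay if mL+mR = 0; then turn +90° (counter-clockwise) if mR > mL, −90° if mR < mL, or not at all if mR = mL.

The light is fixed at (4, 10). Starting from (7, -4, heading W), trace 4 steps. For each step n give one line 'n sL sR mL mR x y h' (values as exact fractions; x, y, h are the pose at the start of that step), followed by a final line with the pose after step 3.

0 200/289 200/121 16800/34969 -200/289 7 -4 W
1 100/61 20/17 -240/1037 -100/61 8 -4 N
2 200/193 200/373 -18000/71989 -200/193 8 -5 E
3 5/9 50/81 5/162 -5/9 7 -5 S
final 7 -4 W

n=0: pose=(7,-4,W); sL=200/289, sR=200/121; mL=16800/34969, mR=-200/289; mL+mR=-7400/34969 → advance -1; mR−mL=-41000/34969 → turn -1·90°
n=1: pose=(8,-4,N); sL=100/61, sR=20/17; mL=-240/1037, mR=-100/61; mL+mR=-1940/1037 → advance -1; mR−mL=-1460/1037 → turn -1·90°
n=2: pose=(8,-5,E); sL=200/193, sR=200/373; mL=-18000/71989, mR=-200/193; mL+mR=-92600/71989 → advance -1; mR−mL=-56600/71989 → turn -1·90°
n=3: pose=(7,-5,S); sL=5/9, sR=50/81; mL=5/162, mR=-5/9; mL+mR=-85/162 → advance -1; mR−mL=-95/162 → turn -1·90°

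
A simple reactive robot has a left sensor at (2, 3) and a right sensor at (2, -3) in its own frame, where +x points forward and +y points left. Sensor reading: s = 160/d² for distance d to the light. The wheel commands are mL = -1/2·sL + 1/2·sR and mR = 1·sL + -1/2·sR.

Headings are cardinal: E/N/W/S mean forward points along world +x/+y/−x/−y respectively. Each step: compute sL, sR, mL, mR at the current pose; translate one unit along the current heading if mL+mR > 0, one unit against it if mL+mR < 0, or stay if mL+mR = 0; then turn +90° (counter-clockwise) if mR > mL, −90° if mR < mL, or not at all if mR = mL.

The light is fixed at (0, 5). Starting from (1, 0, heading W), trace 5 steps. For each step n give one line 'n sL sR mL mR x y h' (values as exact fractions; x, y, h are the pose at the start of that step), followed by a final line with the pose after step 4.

n=0: pose=(1,0,W); sL=32/13, sR=32; mL=192/13, mR=-176/13; mL+mR=16/13 → advance +1; mR−mL=-368/13 → turn -1·90°
n=1: pose=(0,0,N); sL=80/9, sR=80/9; mL=0, mR=40/9; mL+mR=40/9 → advance +1; mR−mL=40/9 → turn +1·90°
n=2: pose=(0,1,W); sL=160/53, sR=32; mL=768/53, mR=-688/53; mL+mR=80/53 → advance +1; mR−mL=-1456/53 → turn -1·90°
n=3: pose=(-1,1,N); sL=8, sR=20; mL=6, mR=-2; mL+mR=4 → advance +1; mR−mL=-8 → turn -1·90°
n=4: pose=(-1,2,E); sL=160, sR=160/37; mL=-2880/37, mR=5840/37; mL+mR=80 → advance +1; mR−mL=8720/37 → turn +1·90°

0 32/13 32 192/13 -176/13 1 0 W
1 80/9 80/9 0 40/9 0 0 N
2 160/53 32 768/53 -688/53 0 1 W
3 8 20 6 -2 -1 1 N
4 160 160/37 -2880/37 5840/37 -1 2 E
final 0 2 N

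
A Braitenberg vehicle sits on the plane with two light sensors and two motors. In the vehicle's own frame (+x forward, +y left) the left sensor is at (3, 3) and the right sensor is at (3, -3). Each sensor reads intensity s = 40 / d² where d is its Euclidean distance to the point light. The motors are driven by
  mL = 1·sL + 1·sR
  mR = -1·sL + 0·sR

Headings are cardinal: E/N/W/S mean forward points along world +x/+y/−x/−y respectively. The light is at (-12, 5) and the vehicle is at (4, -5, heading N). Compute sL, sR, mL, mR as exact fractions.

left sensor world pos  = (1, -2); dL² = 218
right sensor world pos = (7, -2); dR² = 410
sL = 40/218 = 20/109
sR = 40/410 = 4/41
mL = 1·sL + 1·sR = 1256/4469
mR = -1·sL + 0·sR = -20/109

20/109 4/41 1256/4469 -20/109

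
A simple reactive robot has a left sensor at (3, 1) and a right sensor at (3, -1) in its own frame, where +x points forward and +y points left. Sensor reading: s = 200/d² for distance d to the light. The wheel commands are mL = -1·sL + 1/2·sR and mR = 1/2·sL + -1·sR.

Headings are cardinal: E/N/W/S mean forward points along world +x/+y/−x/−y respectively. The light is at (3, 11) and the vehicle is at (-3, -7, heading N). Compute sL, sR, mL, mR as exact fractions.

100/137 4/5 -226/685 -298/685

left sensor world pos  = (-4, -4); dL² = 274
right sensor world pos = (-2, -4); dR² = 250
sL = 200/274 = 100/137
sR = 200/250 = 4/5
mL = -1·sL + 1/2·sR = -226/685
mR = 1/2·sL + -1·sR = -298/685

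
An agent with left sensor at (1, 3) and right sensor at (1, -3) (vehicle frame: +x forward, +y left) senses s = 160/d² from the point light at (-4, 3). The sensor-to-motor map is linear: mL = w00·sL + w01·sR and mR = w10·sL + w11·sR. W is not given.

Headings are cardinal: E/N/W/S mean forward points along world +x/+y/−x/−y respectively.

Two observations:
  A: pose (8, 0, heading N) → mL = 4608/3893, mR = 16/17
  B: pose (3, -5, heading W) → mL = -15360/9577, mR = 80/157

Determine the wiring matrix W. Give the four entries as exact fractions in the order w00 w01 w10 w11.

obs A: pose=(8,0,N) → sL=32/17, sR=160/229, mL=4608/3893, mR=16/17
obs B: pose=(3,-5,W) → sL=160/157, sR=160/61, mL=-15360/9577, mR=80/157
sensor matrix S = [[32/17, 160/229], [160/157, 160/61]]; det S = 157532160/37283261
solve [mL_A; mL_B] = S·[w00; w01] and [mR_A; mR_B] = S·[w10; w11]:
  w00 = 1, w01 = -1, w10 = 1/2, w11 = 0

1 -1 1/2 0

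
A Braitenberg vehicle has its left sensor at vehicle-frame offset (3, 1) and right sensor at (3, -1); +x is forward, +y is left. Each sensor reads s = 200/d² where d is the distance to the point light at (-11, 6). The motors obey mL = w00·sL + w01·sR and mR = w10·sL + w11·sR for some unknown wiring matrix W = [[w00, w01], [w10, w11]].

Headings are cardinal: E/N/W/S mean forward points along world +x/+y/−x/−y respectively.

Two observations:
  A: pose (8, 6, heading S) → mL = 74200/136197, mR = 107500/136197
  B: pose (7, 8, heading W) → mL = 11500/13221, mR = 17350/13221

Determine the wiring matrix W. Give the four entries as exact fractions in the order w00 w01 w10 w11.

obs A: pose=(8,6,S) → sL=200/409, sR=200/333, mL=74200/136197, mR=107500/136197
obs B: pose=(7,8,W) → sL=100/113, sR=100/117, mL=11500/13221, mR=17350/13221
sensor matrix S = [[200/409, 200/333], [100/113, 100/117]]; det S = -22720000/200073393
solve [mL_A; mL_B] = S·[w00; w01] and [mR_A; mR_B] = S·[w10; w11]:
  w00 = 1/2, w01 = 1/2, w10 = 1, w11 = 1/2

1/2 1/2 1 1/2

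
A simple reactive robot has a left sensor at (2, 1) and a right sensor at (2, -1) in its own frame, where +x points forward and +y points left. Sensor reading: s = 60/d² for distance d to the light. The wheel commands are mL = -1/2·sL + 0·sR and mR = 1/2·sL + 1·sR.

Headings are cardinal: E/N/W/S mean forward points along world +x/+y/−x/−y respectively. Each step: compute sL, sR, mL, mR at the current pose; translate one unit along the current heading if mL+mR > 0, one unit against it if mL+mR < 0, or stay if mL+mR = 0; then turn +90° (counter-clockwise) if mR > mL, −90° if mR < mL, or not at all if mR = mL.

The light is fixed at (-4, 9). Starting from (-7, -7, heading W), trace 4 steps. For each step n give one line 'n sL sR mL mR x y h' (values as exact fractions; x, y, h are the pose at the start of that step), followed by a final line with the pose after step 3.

0 30/157 6/25 -15/157 1317/3925 -7 -7 W
1 20/111 60/349 -10/111 10150/38739 -8 -7 S
2 3/13 15/82 -3/26 159/533 -8 -8 E
3 60/241 60/229 -30/241 21330/55189 -7 -8 N
final -7 -7 W

n=0: pose=(-7,-7,W); sL=30/157, sR=6/25; mL=-15/157, mR=1317/3925; mL+mR=6/25 → advance +1; mR−mL=1692/3925 → turn +1·90°
n=1: pose=(-8,-7,S); sL=20/111, sR=60/349; mL=-10/111, mR=10150/38739; mL+mR=60/349 → advance +1; mR−mL=13640/38739 → turn +1·90°
n=2: pose=(-8,-8,E); sL=3/13, sR=15/82; mL=-3/26, mR=159/533; mL+mR=15/82 → advance +1; mR−mL=441/1066 → turn +1·90°
n=3: pose=(-7,-8,N); sL=60/241, sR=60/229; mL=-30/241, mR=21330/55189; mL+mR=60/229 → advance +1; mR−mL=28200/55189 → turn +1·90°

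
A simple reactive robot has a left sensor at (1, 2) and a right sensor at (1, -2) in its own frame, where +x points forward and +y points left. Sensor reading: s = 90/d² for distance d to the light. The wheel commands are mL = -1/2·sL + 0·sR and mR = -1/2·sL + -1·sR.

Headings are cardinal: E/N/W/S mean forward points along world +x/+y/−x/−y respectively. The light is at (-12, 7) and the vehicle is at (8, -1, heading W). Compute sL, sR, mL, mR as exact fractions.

90/461 90/397 -45/461 -59355/183017

left sensor world pos  = (7, -3); dL² = 461
right sensor world pos = (7, 1); dR² = 397
sL = 90/461 = 90/461
sR = 90/397 = 90/397
mL = -1/2·sL + 0·sR = -45/461
mR = -1/2·sL + -1·sR = -59355/183017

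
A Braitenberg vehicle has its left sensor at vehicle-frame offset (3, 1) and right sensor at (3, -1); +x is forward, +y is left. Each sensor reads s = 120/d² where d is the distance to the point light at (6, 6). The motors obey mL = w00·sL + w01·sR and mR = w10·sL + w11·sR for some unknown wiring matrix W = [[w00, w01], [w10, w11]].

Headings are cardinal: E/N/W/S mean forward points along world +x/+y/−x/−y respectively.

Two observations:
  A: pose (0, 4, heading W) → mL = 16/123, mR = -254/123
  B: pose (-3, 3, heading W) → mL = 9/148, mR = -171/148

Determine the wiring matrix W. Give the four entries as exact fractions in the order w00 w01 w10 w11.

-1 1 -1 -1/2

obs A: pose=(0,4,W) → sL=4/3, sR=60/41, mL=16/123, mR=-254/123
obs B: pose=(-3,3,W) → sL=3/4, sR=30/37, mL=9/148, mR=-171/148
sensor matrix S = [[4/3, 60/41], [3/4, 30/37]]; det S = -25/1517
solve [mL_A; mL_B] = S·[w00; w01] and [mR_A; mR_B] = S·[w10; w11]:
  w00 = -1, w01 = 1, w10 = -1, w11 = -1/2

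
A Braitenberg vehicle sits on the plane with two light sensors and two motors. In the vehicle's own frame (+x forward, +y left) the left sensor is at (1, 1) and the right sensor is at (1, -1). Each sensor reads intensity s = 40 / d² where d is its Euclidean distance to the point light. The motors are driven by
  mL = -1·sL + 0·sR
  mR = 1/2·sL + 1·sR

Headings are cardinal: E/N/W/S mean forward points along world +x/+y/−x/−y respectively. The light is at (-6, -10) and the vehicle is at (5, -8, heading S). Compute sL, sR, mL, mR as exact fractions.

left sensor world pos  = (6, -9); dL² = 145
right sensor world pos = (4, -9); dR² = 101
sL = 40/145 = 8/29
sR = 40/101 = 40/101
mL = -1·sL + 0·sR = -8/29
mR = 1/2·sL + 1·sR = 1564/2929

8/29 40/101 -8/29 1564/2929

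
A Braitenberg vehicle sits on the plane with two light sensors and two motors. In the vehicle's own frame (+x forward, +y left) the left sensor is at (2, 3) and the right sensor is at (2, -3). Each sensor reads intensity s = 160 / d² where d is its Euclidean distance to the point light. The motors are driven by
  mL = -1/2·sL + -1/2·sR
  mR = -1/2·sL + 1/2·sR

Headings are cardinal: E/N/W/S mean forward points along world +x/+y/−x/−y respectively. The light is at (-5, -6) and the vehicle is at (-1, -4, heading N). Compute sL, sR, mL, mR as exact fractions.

160/17 32/13 -1312/221 -768/221

left sensor world pos  = (-4, -2); dL² = 17
right sensor world pos = (2, -2); dR² = 65
sL = 160/17 = 160/17
sR = 160/65 = 32/13
mL = -1/2·sL + -1/2·sR = -1312/221
mR = -1/2·sL + 1/2·sR = -768/221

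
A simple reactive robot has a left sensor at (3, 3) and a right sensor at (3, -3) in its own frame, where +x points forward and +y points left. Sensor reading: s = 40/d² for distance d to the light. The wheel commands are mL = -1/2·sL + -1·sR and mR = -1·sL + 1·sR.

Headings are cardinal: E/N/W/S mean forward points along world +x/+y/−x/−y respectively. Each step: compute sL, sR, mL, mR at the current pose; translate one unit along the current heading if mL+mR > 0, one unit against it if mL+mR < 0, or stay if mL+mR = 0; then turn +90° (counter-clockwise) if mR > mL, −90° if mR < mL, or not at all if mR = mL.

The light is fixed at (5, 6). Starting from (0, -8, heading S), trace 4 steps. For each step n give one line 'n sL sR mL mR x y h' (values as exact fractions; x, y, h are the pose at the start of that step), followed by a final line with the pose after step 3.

n=0: pose=(0,-8,S); sL=40/293, sR=40/353; mL=-18780/103429, mR=-2400/103429; mL+mR=-60/293 → advance -1; mR−mL=16380/103429 → turn +1·90°
n=1: pose=(0,-7,E); sL=5/13, sR=2/13; mL=-9/26, mR=-3/13; mL+mR=-15/26 → advance -1; mR−mL=3/26 → turn +1·90°
n=2: pose=(-1,-7,N); sL=40/181, sR=40/109; mL=-9420/19729, mR=2880/19729; mL+mR=-60/181 → advance -1; mR−mL=12300/19729 → turn +1·90°
n=3: pose=(-1,-8,W); sL=4/37, sR=20/101; mL=-942/3737, mR=336/3737; mL+mR=-6/37 → advance -1; mR−mL=1278/3737 → turn +1·90°

0 40/293 40/353 -18780/103429 -2400/103429 0 -8 S
1 5/13 2/13 -9/26 -3/13 0 -7 E
2 40/181 40/109 -9420/19729 2880/19729 -1 -7 N
3 4/37 20/101 -942/3737 336/3737 -1 -8 W
final 0 -8 S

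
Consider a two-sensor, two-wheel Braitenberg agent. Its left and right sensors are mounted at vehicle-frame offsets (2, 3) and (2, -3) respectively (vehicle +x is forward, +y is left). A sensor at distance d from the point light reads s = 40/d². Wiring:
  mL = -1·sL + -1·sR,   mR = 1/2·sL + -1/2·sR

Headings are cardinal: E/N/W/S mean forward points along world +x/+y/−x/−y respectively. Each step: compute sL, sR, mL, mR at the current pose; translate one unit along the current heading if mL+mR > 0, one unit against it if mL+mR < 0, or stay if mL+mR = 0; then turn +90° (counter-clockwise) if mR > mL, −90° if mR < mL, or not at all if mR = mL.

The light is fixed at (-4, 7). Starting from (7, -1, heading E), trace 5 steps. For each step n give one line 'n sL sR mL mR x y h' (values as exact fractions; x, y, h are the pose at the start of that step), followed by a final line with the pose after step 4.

0 20/97 4/29 -968/2813 96/2813 7 -1 E
1 8/17 8/41 -464/697 96/697 6 -1 N
2 5/26 2/5 -77/130 -27/260 6 -2 W
3 40/317 8/37 -4016/11729 -528/11729 7 -2 S
4 20/97 4/29 -968/2813 96/2813 7 -1 E
final 6 -1 N

n=0: pose=(7,-1,E); sL=20/97, sR=4/29; mL=-968/2813, mR=96/2813; mL+mR=-872/2813 → advance -1; mR−mL=1064/2813 → turn +1·90°
n=1: pose=(6,-1,N); sL=8/17, sR=8/41; mL=-464/697, mR=96/697; mL+mR=-368/697 → advance -1; mR−mL=560/697 → turn +1·90°
n=2: pose=(6,-2,W); sL=5/26, sR=2/5; mL=-77/130, mR=-27/260; mL+mR=-181/260 → advance -1; mR−mL=127/260 → turn +1·90°
n=3: pose=(7,-2,S); sL=40/317, sR=8/37; mL=-4016/11729, mR=-528/11729; mL+mR=-4544/11729 → advance -1; mR−mL=3488/11729 → turn +1·90°
n=4: pose=(7,-1,E); sL=20/97, sR=4/29; mL=-968/2813, mR=96/2813; mL+mR=-872/2813 → advance -1; mR−mL=1064/2813 → turn +1·90°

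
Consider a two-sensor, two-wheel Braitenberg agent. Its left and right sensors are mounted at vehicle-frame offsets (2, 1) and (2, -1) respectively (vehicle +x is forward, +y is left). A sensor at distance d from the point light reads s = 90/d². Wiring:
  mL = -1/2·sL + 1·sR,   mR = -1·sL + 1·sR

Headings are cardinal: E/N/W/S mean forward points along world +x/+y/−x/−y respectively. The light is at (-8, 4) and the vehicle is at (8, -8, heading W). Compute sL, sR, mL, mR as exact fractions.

18/73 90/317 3717/23141 864/23141

left sensor world pos  = (6, -9); dL² = 365
right sensor world pos = (6, -7); dR² = 317
sL = 90/365 = 18/73
sR = 90/317 = 90/317
mL = -1/2·sL + 1·sR = 3717/23141
mR = -1·sL + 1·sR = 864/23141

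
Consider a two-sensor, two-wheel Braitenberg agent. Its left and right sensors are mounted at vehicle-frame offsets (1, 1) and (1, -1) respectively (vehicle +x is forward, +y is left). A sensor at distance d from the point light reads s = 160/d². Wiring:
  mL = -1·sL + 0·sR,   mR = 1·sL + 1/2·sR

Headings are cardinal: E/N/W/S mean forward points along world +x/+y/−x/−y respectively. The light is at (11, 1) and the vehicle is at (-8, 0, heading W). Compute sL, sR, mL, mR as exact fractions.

left sensor world pos  = (-9, -1); dL² = 404
right sensor world pos = (-9, 1); dR² = 400
sL = 160/404 = 40/101
sR = 160/400 = 2/5
mL = -1·sL + 0·sR = -40/101
mR = 1·sL + 1/2·sR = 301/505

40/101 2/5 -40/101 301/505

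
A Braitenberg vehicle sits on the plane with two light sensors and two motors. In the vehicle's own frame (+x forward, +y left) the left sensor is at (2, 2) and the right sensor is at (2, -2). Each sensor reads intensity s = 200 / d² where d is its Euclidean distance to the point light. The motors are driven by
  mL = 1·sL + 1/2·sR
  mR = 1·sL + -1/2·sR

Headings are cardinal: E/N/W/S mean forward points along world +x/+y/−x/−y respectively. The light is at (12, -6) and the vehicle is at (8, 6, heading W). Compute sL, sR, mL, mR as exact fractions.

left sensor world pos  = (6, 4); dL² = 136
right sensor world pos = (6, 8); dR² = 232
sL = 200/136 = 25/17
sR = 200/232 = 25/29
mL = 1·sL + 1/2·sR = 1875/986
mR = 1·sL + -1/2·sR = 1025/986

25/17 25/29 1875/986 1025/986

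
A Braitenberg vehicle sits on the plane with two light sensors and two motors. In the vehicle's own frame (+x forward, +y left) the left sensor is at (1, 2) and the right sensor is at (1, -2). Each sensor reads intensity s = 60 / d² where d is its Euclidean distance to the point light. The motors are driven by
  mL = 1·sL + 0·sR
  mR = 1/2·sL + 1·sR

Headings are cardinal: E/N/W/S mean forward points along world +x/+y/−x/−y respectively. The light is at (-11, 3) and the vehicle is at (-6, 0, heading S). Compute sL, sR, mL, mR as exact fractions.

12/13 12/5 12/13 186/65

left sensor world pos  = (-4, -1); dL² = 65
right sensor world pos = (-8, -1); dR² = 25
sL = 60/65 = 12/13
sR = 60/25 = 12/5
mL = 1·sL + 0·sR = 12/13
mR = 1/2·sL + 1·sR = 186/65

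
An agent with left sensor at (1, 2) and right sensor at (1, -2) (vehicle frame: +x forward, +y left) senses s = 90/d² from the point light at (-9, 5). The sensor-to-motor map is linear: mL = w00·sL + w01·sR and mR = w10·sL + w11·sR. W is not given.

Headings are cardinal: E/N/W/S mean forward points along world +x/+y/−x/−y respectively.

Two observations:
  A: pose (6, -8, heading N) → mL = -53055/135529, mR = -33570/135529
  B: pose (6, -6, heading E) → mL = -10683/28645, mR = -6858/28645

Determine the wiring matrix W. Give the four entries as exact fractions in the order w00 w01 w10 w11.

-1 -1/2 -1/2 -1/2

obs A: pose=(6,-8,N) → sL=90/313, sR=90/433, mL=-53055/135529, mR=-33570/135529
obs B: pose=(6,-6,E) → sL=90/337, sR=18/85, mL=-10683/28645, mR=-6858/28645
sensor matrix S = [[90/313, 90/433], [90/337, 18/85]]; det S = 4178304/776445641
solve [mL_A; mL_B] = S·[w00; w01] and [mR_A; mR_B] = S·[w10; w11]:
  w00 = -1, w01 = -1/2, w10 = -1/2, w11 = -1/2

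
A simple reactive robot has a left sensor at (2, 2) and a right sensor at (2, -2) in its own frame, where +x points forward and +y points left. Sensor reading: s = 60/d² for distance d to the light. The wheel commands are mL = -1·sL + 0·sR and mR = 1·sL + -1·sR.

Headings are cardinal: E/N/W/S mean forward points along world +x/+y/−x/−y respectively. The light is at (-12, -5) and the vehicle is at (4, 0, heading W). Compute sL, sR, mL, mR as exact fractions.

left sensor world pos  = (2, -2); dL² = 205
right sensor world pos = (2, 2); dR² = 245
sL = 60/205 = 12/41
sR = 60/245 = 12/49
mL = -1·sL + 0·sR = -12/41
mR = 1·sL + -1·sR = 96/2009

12/41 12/49 -12/41 96/2009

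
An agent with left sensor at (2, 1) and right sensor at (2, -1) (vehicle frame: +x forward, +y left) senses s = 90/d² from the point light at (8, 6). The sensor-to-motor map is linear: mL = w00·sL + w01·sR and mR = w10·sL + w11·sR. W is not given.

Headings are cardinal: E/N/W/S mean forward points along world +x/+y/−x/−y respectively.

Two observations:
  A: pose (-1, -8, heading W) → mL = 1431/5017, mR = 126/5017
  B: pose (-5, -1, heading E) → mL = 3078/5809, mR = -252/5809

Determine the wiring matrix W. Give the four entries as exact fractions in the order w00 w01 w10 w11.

1/2 1/2 -1/2 1/2

obs A: pose=(-1,-8,W) → sL=45/173, sR=9/29, mL=1431/5017, mR=126/5017
obs B: pose=(-5,-1,E) → sL=90/157, sR=18/37, mL=3078/5809, mR=-252/5809
sensor matrix S = [[45/173, 9/29], [90/157, 18/37]]; det S = -1496880/29143753
solve [mL_A; mL_B] = S·[w00; w01] and [mR_A; mR_B] = S·[w10; w11]:
  w00 = 1/2, w01 = 1/2, w10 = -1/2, w11 = 1/2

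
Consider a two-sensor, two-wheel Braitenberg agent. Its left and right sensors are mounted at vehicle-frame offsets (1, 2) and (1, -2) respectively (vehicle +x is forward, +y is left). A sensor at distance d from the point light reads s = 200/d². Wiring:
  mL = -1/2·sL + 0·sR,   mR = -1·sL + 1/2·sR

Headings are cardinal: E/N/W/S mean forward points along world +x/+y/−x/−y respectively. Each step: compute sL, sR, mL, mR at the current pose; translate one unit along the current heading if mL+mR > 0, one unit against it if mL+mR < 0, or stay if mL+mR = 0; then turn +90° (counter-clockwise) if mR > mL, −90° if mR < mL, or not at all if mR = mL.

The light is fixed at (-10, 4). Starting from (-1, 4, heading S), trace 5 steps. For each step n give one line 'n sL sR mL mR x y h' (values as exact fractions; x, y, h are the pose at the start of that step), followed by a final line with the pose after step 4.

n=0: pose=(-1,4,S); sL=100/61, sR=4; mL=-50/61, mR=22/61; mL+mR=-28/61 → advance -1; mR−mL=72/61 → turn +1·90°
n=1: pose=(-1,5,E); sL=200/109, sR=200/101; mL=-100/109, mR=-9300/11009; mL+mR=-19400/11009 → advance -1; mR−mL=800/11009 → turn +1·90°
n=2: pose=(-2,5,N); sL=5, sR=25/13; mL=-5/2, mR=-105/26; mL+mR=-85/13 → advance -1; mR−mL=-20/13 → turn -1·90°
n=3: pose=(-2,4,E); sL=40/17, sR=40/17; mL=-20/17, mR=-20/17; mL+mR=-40/17 → advance -1; mR−mL=0 → turn +0·90°
n=4: pose=(-3,4,E); sL=50/17, sR=50/17; mL=-25/17, mR=-25/17; mL+mR=-50/17 → advance -1; mR−mL=0 → turn +0·90°

0 100/61 4 -50/61 22/61 -1 4 S
1 200/109 200/101 -100/109 -9300/11009 -1 5 E
2 5 25/13 -5/2 -105/26 -2 5 N
3 40/17 40/17 -20/17 -20/17 -2 4 E
4 50/17 50/17 -25/17 -25/17 -3 4 E
final -4 4 E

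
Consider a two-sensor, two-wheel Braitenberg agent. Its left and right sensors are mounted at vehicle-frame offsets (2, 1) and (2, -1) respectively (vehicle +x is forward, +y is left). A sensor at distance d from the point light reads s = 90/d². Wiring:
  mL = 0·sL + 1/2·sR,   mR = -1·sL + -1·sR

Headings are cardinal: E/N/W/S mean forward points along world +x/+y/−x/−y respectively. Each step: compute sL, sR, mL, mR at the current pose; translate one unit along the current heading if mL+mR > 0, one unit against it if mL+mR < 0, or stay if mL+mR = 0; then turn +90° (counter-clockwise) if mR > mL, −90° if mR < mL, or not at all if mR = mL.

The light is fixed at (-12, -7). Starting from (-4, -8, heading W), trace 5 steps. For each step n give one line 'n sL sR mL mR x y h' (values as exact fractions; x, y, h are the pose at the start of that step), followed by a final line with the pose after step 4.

n=0: pose=(-4,-8,W); sL=9/4, sR=5/2; mL=5/4, mR=-19/4; mL+mR=-7/2 → advance -1; mR−mL=-6 → turn -1·90°
n=1: pose=(-3,-8,N); sL=18/13, sR=90/101; mL=45/101, mR=-2988/1313; mL+mR=-2403/1313 → advance -1; mR−mL=-3573/1313 → turn -1·90°
n=2: pose=(-3,-9,E); sL=45/61, sR=9/13; mL=9/26, mR=-1134/793; mL+mR=-1719/1586 → advance -1; mR−mL=-2817/1586 → turn -1·90°
n=3: pose=(-4,-9,S); sL=90/97, sR=18/13; mL=9/13, mR=-2916/1261; mL+mR=-2043/1261 → advance -1; mR−mL=-3789/1261 → turn -1·90°
n=4: pose=(-4,-8,W); sL=9/4, sR=5/2; mL=5/4, mR=-19/4; mL+mR=-7/2 → advance -1; mR−mL=-6 → turn -1·90°

0 9/4 5/2 5/4 -19/4 -4 -8 W
1 18/13 90/101 45/101 -2988/1313 -3 -8 N
2 45/61 9/13 9/26 -1134/793 -3 -9 E
3 90/97 18/13 9/13 -2916/1261 -4 -9 S
4 9/4 5/2 5/4 -19/4 -4 -8 W
final -3 -8 N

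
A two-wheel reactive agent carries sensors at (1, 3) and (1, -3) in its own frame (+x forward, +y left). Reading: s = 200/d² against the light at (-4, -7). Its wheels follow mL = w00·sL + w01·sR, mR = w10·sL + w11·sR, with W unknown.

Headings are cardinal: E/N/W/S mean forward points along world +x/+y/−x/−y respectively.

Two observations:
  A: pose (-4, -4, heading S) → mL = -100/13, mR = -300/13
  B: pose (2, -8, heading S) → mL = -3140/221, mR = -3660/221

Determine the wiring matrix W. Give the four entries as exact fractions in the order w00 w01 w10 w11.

obs A: pose=(-4,-4,S) → sL=200/13, sR=200/13, mL=-100/13, mR=-300/13
obs B: pose=(2,-8,S) → sL=40/17, sR=200/13, mL=-3140/221, mR=-3660/221
sensor matrix S = [[200/13, 200/13], [40/17, 200/13]]; det S = 576000/2873
solve [mL_A; mL_B] = S·[w00; w01] and [mR_A; mR_B] = S·[w10; w11]:
  w00 = 1/2, w01 = -1, w10 = -1/2, w11 = -1

1/2 -1 -1/2 -1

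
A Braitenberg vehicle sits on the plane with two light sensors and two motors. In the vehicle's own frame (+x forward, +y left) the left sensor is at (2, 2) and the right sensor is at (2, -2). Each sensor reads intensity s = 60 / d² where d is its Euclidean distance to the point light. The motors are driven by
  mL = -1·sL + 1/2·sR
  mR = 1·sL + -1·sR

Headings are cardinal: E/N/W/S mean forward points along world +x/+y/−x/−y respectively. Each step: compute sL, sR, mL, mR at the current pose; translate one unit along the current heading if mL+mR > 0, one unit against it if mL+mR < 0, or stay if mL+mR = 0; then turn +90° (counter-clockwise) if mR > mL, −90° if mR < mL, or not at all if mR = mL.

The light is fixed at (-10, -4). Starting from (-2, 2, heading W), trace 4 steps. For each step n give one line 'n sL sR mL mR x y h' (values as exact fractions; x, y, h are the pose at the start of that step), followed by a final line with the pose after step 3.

0 15/13 3/5 -111/130 36/65 -2 2 W
1 60/137 12/13 42/1781 -864/1781 -1 2 S
2 30/37 6/13 -279/481 168/481 -1 3 W
3 60/169 60/89 -270/15041 -4800/15041 0 3 S
final 0 4 W

n=0: pose=(-2,2,W); sL=15/13, sR=3/5; mL=-111/130, mR=36/65; mL+mR=-3/10 → advance -1; mR−mL=183/130 → turn +1·90°
n=1: pose=(-1,2,S); sL=60/137, sR=12/13; mL=42/1781, mR=-864/1781; mL+mR=-6/13 → advance -1; mR−mL=-906/1781 → turn -1·90°
n=2: pose=(-1,3,W); sL=30/37, sR=6/13; mL=-279/481, mR=168/481; mL+mR=-3/13 → advance -1; mR−mL=447/481 → turn +1·90°
n=3: pose=(0,3,S); sL=60/169, sR=60/89; mL=-270/15041, mR=-4800/15041; mL+mR=-30/89 → advance -1; mR−mL=-4530/15041 → turn -1·90°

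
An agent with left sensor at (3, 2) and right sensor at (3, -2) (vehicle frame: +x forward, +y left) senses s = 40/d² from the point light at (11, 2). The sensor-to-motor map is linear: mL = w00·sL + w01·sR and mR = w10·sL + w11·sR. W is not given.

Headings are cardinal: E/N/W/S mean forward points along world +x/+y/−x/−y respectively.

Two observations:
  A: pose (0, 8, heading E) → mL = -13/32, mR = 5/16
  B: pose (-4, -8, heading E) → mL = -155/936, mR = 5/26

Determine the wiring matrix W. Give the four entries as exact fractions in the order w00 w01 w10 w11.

-1/2 -1/2 1 0

obs A: pose=(0,8,E) → sL=5/16, sR=1/2, mL=-13/32, mR=5/16
obs B: pose=(-4,-8,E) → sL=5/26, sR=5/36, mL=-155/936, mR=5/26
sensor matrix S = [[5/16, 1/2], [5/26, 5/36]]; det S = -395/7488
solve [mL_A; mL_B] = S·[w00; w01] and [mR_A; mR_B] = S·[w10; w11]:
  w00 = -1/2, w01 = -1/2, w10 = 1, w11 = 0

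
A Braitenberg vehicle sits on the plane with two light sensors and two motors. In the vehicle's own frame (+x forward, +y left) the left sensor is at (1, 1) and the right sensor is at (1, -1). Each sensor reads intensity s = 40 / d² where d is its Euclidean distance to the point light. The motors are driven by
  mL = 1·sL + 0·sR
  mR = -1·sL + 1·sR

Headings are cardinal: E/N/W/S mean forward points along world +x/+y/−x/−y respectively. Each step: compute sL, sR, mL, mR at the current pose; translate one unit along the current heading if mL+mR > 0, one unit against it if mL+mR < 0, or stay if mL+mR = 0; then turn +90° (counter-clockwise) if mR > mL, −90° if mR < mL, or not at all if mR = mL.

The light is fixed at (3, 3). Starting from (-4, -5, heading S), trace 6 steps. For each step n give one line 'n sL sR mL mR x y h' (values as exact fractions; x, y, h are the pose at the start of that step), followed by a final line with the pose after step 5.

n=0: pose=(-4,-5,S); sL=40/117, sR=8/29; mL=40/117, mR=-224/3393; mL+mR=8/29 → advance +1; mR−mL=-1384/3393 → turn -1·90°
n=1: pose=(-4,-6,W); sL=10/41, sR=5/16; mL=10/41, mR=45/656; mL+mR=5/16 → advance +1; mR−mL=-115/656 → turn -1·90°
n=2: pose=(-5,-6,N); sL=8/29, sR=40/113; mL=8/29, mR=256/3277; mL+mR=40/113 → advance +1; mR−mL=-648/3277 → turn -1·90°
n=3: pose=(-5,-5,E); sL=20/49, sR=4/13; mL=20/49, mR=-64/637; mL+mR=4/13 → advance +1; mR−mL=-324/637 → turn -1·90°
n=4: pose=(-4,-5,S); sL=40/117, sR=8/29; mL=40/117, mR=-224/3393; mL+mR=8/29 → advance +1; mR−mL=-1384/3393 → turn -1·90°
n=5: pose=(-4,-6,W); sL=10/41, sR=5/16; mL=10/41, mR=45/656; mL+mR=5/16 → advance +1; mR−mL=-115/656 → turn -1·90°

0 40/117 8/29 40/117 -224/3393 -4 -5 S
1 10/41 5/16 10/41 45/656 -4 -6 W
2 8/29 40/113 8/29 256/3277 -5 -6 N
3 20/49 4/13 20/49 -64/637 -5 -5 E
4 40/117 8/29 40/117 -224/3393 -4 -5 S
5 10/41 5/16 10/41 45/656 -4 -6 W
final -5 -6 N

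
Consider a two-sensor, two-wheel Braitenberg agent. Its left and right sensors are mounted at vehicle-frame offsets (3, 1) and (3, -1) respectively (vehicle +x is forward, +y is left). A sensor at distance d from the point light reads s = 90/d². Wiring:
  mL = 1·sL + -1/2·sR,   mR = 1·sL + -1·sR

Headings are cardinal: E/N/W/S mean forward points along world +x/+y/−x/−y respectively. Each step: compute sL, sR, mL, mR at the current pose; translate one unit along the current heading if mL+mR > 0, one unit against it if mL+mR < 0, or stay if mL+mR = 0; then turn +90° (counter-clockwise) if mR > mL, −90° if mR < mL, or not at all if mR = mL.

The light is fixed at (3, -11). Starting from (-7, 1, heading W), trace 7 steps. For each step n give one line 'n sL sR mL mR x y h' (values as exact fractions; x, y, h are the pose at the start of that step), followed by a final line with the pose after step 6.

n=0: pose=(-7,1,W); sL=9/29, sR=45/169; mL=1737/9802, mR=216/4901; mL+mR=2169/9802 → advance +1; mR−mL=-45/338 → turn -1·90°
n=1: pose=(-8,1,N); sL=10/41, sR=18/65; mL=281/2665, mR=-88/2665; mL+mR=193/2665 → advance +1; mR−mL=-9/65 → turn -1·90°
n=2: pose=(-8,2,E); sL=9/26, sR=45/104; mL=27/208, mR=-9/104; mL+mR=9/208 → advance +1; mR−mL=-45/208 → turn -1·90°
n=3: pose=(-7,2,S); sL=90/181, sR=90/221; mL=11745/40001, mR=3600/40001; mL+mR=15345/40001 → advance +1; mR−mL=-45/221 → turn -1·90°
n=4: pose=(-7,1,W); sL=9/29, sR=45/169; mL=1737/9802, mR=216/4901; mL+mR=2169/9802 → advance +1; mR−mL=-45/338 → turn -1·90°
n=5: pose=(-8,1,N); sL=10/41, sR=18/65; mL=281/2665, mR=-88/2665; mL+mR=193/2665 → advance +1; mR−mL=-9/65 → turn -1·90°
n=6: pose=(-8,2,E); sL=9/26, sR=45/104; mL=27/208, mR=-9/104; mL+mR=9/208 → advance +1; mR−mL=-45/208 → turn -1·90°

0 9/29 45/169 1737/9802 216/4901 -7 1 W
1 10/41 18/65 281/2665 -88/2665 -8 1 N
2 9/26 45/104 27/208 -9/104 -8 2 E
3 90/181 90/221 11745/40001 3600/40001 -7 2 S
4 9/29 45/169 1737/9802 216/4901 -7 1 W
5 10/41 18/65 281/2665 -88/2665 -8 1 N
6 9/26 45/104 27/208 -9/104 -8 2 E
final -7 2 S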